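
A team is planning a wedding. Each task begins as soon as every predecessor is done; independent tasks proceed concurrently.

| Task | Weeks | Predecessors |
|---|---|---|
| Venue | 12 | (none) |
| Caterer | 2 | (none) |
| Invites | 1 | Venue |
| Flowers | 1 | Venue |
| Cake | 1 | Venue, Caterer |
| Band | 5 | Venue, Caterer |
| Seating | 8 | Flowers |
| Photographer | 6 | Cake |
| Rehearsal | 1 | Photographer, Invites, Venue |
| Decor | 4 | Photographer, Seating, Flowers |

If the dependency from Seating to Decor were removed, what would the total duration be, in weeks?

With the dependency in place, Venue→Flowers→Seating→Decor = 12+1+8+4 = 25 sets the finish at 25 weeks.
Without Seating→Decor, Decor's earliest start moves from 21 to 19.
The longest chain is now Venue→Cake→Photographer→Decor = 12+1+6+4 = 23, so the project takes 23 weeks.

23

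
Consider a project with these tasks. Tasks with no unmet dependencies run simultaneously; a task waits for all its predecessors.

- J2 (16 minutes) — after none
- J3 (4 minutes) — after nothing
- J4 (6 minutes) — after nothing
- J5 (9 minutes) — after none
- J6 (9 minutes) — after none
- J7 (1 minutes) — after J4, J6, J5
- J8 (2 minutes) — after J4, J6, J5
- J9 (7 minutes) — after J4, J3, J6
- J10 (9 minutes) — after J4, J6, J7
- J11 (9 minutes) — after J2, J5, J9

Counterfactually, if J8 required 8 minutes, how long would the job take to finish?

25

As given, the longest chain is J2→J11 = 16+9 = 25, so the finish is 25 minutes.
J8 is off the critical path — its longest chain is 11 minutes, giving 14 of slack.
That remains the longest chain; total 25 minutes.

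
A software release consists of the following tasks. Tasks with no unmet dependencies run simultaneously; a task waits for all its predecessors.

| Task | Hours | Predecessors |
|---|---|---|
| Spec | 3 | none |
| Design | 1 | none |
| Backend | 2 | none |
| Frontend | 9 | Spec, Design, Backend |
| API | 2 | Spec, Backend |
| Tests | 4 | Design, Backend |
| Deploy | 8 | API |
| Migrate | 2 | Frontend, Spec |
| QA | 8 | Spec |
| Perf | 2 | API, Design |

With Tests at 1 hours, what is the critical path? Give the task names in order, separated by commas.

Baseline: Spec→Frontend→Migrate = 3+9+2 = 14 → 14 hours.
Tests has 8 hours of float (longest path through it is 6).
The critical path is still Spec→Frontend→Migrate; finish is now 14 hours.

Spec, Frontend, Migrate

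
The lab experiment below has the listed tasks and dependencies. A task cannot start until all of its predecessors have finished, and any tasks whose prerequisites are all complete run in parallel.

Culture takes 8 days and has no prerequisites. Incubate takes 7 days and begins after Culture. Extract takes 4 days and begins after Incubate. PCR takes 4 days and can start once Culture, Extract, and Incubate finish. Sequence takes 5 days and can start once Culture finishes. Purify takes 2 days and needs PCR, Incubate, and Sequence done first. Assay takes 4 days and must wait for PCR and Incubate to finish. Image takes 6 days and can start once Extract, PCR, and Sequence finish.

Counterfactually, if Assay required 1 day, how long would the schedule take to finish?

29

Baseline: Culture→Incubate→Extract→PCR→Image = 8+7+4+4+6 = 29 → 29 days.
Assay has 2 days of float (longest path through it is 27).
The critical path is still Culture→Incubate→Extract→PCR→Image; finish is now 29 days.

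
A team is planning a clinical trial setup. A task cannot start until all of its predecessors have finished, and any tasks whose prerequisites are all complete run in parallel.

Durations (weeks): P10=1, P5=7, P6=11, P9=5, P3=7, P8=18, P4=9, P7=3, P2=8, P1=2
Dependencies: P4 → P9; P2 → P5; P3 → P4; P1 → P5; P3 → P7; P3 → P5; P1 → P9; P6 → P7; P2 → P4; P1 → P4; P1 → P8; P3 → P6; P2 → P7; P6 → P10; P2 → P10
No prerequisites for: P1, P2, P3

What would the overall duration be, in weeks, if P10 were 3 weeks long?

22

As given, the longest chain is P2→P4→P9 = 8+9+5 = 22, so the finish is 22 weeks.
P10 has 3 weeks of float (longest path through it is 19).
The critical path is still P2→P4→P9; finish is now 22 weeks.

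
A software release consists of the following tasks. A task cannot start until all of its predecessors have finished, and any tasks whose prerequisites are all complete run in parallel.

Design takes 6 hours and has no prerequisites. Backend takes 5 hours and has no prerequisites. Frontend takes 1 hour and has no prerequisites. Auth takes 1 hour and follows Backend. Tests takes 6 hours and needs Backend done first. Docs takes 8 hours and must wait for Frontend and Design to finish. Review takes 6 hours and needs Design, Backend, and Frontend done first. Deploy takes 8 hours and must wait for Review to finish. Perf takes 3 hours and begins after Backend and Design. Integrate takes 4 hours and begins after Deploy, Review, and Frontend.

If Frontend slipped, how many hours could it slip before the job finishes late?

5

Critical path: Design→Review→Deploy→Integrate = 6+6+8+4 = 24, so the finish is 24 hours.
The longest chain containing Frontend totals 19 hours.
Float = 24 − 19 = 5.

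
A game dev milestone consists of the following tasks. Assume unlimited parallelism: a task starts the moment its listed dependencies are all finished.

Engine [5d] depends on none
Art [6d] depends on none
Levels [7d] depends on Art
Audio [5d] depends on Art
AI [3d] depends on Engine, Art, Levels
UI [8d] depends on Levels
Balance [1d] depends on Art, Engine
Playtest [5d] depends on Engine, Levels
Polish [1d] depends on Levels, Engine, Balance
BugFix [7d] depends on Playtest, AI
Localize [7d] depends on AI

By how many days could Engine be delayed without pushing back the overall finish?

Art→Levels→Playtest→BugFix = 6+7+5+7 = 25 sets the makespan at 25 days.
The longest chain containing Engine totals 17 days.
Float = 25 − 17 = 8.

8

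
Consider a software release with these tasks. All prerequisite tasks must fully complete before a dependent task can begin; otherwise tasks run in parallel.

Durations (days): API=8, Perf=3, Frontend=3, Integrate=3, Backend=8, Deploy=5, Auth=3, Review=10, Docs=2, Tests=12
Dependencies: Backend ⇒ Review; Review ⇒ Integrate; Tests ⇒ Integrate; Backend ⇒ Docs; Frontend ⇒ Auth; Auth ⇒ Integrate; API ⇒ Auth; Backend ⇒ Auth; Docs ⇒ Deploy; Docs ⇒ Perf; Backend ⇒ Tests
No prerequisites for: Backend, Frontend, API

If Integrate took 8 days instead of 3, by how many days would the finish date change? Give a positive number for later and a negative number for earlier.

5

Baseline: Backend→Tests→Integrate = 8+12+3 = 23 → 23 days.
Since Integrate is critical, the +5 change carries straight to that chain (now 28 days).
No other chain overtakes it, so the finish is 28 days.
Change in finish: 28 − 23 = +5 days.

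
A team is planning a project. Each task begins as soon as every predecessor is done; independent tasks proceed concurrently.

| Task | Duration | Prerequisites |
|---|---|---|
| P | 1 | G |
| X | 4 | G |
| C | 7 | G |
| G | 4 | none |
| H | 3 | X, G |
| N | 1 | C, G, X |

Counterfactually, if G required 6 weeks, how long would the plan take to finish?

14

Critical path before the change: G→C→N = 4+7+1 = 12 giving 12 weeks.
G is on the critical path; changing it to 6 makes that path 14 weeks.
The critical path is still G→C→N; finish is now 14 weeks.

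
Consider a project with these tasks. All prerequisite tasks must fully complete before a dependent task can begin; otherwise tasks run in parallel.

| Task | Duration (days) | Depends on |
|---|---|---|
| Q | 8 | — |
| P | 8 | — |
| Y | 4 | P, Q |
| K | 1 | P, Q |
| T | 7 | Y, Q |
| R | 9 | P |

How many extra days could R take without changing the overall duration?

2

The longest chain is Q→Y→T = 8+4+7 = 19; overall finish 19 days.
Longest path through R: 17 days (earliest finish 17, latest finish 19).
So R can slip 19 − 17 = 2 days.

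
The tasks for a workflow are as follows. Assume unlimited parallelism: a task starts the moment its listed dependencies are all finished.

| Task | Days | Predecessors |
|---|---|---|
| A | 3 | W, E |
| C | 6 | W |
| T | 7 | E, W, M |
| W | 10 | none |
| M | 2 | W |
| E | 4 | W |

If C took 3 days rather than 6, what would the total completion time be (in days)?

The binding path is W→E→T = 10+4+7 = 21; finish at 21 days.
C has 5 days of float (longest path through it is 16).
The critical path is still W→E→T; finish is now 21 days.

21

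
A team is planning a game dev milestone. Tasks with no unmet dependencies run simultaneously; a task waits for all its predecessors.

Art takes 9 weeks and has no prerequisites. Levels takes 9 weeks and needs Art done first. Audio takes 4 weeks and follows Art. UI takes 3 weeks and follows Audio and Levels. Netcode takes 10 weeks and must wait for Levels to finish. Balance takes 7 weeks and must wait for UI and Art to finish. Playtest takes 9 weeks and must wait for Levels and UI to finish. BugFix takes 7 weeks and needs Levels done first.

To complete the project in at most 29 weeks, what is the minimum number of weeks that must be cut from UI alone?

1

Current finish: 30 weeks; target: 29.
UI is on every critical path, so each week cut from UI cuts the finish by one (this holds down to a finish of 28).
Need 30 − 29 = 1 week off UI → UI becomes 2 weeks, finish becomes 29.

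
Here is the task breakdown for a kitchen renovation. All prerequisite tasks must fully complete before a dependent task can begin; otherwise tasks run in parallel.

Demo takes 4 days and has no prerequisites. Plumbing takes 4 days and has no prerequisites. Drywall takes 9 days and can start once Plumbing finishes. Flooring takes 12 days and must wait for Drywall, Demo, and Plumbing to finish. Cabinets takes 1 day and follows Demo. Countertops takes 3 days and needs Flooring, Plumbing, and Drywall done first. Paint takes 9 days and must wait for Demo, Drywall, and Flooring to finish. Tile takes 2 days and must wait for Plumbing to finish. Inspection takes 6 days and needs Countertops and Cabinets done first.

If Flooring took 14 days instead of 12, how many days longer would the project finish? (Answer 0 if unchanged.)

Actual critical path: Plumbing→Drywall→Flooring→Countertops→Inspection = 4+9+12+3+6 = 34 ⇒ 34 days.
Flooring is on the critical path; changing it to 14 makes that path 36 days.
That remains the longest chain; total 36 days.
Change in finish: 36 − 34 = +2 days.

2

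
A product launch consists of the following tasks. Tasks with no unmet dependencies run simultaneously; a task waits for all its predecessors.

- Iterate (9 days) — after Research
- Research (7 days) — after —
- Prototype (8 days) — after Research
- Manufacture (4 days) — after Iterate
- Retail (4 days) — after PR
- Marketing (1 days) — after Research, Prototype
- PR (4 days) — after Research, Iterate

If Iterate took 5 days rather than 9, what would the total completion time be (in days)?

Critical path before the change: Research→Iterate→PR→Retail = 7+9+4+4 = 24 giving 24 days.
Iterate lies on that path, so at 5 days the path becomes 20 days.
That remains the longest chain; total 20 days.

20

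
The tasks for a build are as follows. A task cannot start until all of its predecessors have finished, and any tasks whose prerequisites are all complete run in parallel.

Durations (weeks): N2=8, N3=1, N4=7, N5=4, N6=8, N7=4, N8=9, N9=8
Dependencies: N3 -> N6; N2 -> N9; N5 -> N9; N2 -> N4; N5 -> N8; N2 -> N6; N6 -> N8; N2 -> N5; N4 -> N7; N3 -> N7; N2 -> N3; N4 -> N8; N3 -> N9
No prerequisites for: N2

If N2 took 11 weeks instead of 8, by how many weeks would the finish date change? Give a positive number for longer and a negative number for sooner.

3

The binding path is N2→N3→N6→N8 = 8+1+8+9 = 26; finish at 26 weeks.
N2 lies on that path, so at 11 weeks the path becomes 29 weeks.
That remains the longest chain; total 29 weeks.
Change in finish: 29 − 26 = +3 weeks.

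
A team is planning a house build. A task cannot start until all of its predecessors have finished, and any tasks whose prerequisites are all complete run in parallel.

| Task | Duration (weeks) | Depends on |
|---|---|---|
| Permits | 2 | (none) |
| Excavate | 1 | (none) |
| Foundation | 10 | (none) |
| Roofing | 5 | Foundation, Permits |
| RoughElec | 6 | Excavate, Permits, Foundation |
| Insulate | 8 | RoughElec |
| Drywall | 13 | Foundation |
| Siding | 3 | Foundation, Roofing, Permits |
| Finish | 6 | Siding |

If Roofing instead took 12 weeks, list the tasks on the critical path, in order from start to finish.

Foundation, Roofing, Siding, Finish

Critical path before the change: Foundation→Roofing→Siding→Finish = 10+5+3+6 = 24 giving 24 weeks.
Roofing lies on that path, so at 12 weeks the path becomes 31 weeks.
No other chain overtakes it, so the finish is 31 weeks.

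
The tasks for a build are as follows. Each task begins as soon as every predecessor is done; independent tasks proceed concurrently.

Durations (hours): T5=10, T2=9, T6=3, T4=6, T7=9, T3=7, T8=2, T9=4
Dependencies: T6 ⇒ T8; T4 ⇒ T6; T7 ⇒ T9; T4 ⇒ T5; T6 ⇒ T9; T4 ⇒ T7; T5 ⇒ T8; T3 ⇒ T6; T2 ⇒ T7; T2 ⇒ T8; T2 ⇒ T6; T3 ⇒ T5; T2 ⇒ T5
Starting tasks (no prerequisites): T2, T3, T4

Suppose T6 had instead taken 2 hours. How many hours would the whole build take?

22

Actual critical path: T2→T7→T9 = 9+9+4 = 22 ⇒ 22 hours.
T6 is off the critical path — its longest chain is 16 hours, giving 6 of slack.
No other chain overtakes it, so the finish is 22 hours.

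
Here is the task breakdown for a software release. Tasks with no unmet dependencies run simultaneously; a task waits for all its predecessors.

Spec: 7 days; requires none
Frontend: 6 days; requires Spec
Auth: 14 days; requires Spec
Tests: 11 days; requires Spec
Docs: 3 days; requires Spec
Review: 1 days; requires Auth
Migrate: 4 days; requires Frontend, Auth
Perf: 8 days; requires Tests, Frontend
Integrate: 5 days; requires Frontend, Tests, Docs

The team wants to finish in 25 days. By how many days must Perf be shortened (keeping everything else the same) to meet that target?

Current finish: 26 days; target: 25.
Perf is on every critical path, so each day cut from Perf cuts the finish by one (this holds down to a finish of 25).
Need 26 − 25 = 1 day off Perf → Perf becomes 7 days, finish becomes 25.

1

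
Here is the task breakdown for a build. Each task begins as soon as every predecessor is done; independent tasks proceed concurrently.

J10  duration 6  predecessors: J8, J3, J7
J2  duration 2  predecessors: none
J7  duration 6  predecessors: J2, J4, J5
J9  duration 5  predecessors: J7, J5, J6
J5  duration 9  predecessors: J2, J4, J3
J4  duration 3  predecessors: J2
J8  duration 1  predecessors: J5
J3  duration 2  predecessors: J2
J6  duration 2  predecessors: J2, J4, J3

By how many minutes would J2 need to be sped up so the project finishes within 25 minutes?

1

Current finish: 26 minutes; target: 25.
J2 is on every critical path, so each minute cut from J2 cuts the finish by one (this holds down to a finish of 25).
Need 26 − 25 = 1 minute off J2 → J2 becomes 1 minute, finish becomes 25.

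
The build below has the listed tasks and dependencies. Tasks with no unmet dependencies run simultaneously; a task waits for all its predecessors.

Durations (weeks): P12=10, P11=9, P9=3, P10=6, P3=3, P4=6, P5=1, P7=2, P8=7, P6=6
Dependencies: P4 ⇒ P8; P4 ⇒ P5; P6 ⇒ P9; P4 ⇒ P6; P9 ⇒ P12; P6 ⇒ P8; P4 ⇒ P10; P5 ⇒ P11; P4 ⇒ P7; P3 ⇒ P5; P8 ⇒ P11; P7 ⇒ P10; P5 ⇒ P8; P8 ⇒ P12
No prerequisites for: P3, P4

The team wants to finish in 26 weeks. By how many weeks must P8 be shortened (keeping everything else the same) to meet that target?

Current finish: 29 weeks; target: 26.
P8 is on every critical path, so each week cut from P8 cuts the finish by one (this holds down to a finish of 25).
Need 29 − 26 = 3 weeks off P8 → P8 becomes 4 weeks, finish becomes 26.

3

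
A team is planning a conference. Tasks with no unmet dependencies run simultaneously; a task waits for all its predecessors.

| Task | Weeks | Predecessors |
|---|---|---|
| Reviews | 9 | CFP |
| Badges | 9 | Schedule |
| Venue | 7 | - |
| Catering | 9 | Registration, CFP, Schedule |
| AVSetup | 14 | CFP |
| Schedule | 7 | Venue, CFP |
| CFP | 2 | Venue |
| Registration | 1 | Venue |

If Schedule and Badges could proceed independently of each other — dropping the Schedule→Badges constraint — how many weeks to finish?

25

With the dependency in place, Venue→CFP→Schedule→Catering = 7+2+7+9 = 25 sets the finish at 25 weeks.
Without Schedule→Badges, Badges's earliest start moves from 16 to 0.
After: Venue→CFP→Schedule→Catering = 7+2+7+9 = 25 → 25 weeks.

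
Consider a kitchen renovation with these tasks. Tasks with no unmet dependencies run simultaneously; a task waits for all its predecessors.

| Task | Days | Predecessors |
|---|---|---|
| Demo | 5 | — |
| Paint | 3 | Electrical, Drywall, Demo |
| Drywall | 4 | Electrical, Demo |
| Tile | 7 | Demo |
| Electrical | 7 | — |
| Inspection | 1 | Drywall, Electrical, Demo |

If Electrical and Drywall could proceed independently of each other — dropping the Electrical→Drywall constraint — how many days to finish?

12

With the dependency in place, Electrical→Drywall→Paint = 7+4+3 = 14 sets the finish at 14 days.
Without Electrical→Drywall, Drywall's earliest start moves from 7 to 5.
The longest chain is now Demo→Drywall→Paint = 5+4+3 = 12, so the kitchen renovation takes 12 days.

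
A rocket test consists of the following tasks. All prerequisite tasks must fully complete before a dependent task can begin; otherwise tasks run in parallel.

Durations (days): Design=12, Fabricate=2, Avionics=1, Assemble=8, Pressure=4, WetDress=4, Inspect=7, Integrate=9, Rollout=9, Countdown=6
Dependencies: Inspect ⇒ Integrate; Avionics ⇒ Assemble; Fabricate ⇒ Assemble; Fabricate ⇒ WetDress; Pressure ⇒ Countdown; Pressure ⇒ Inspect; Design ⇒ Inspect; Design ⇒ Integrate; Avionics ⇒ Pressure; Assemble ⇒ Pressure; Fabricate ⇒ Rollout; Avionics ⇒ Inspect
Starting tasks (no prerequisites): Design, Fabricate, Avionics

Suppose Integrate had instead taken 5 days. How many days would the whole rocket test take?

Baseline: Fabricate→Assemble→Pressure→Inspect→Integrate = 2+8+4+7+9 = 30 → 30 days.
Integrate is on the critical path; changing it to 5 makes that path 26 days.
The critical path is still Fabricate→Assemble→Pressure→Inspect→Integrate; finish is now 26 days.

26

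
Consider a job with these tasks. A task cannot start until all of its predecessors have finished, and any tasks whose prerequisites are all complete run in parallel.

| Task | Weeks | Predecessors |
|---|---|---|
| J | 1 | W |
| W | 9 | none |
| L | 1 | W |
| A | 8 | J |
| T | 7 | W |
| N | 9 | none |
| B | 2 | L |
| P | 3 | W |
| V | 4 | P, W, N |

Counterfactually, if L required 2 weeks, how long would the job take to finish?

The binding path is W→J→A = 9+1+8 = 18; finish at 18 weeks.
L has 6 weeks of float (longest path through it is 12).
No other chain overtakes it, so the finish is 18 weeks.

18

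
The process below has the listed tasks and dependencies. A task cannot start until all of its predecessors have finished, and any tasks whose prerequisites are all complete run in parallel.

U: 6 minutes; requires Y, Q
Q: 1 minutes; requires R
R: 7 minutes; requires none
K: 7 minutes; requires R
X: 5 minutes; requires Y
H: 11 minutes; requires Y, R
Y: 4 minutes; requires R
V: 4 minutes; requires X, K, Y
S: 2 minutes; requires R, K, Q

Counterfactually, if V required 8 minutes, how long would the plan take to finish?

As given, the longest chain is R→Y→H = 7+4+11 = 22, so the finish is 22 minutes.
V has 2 minutes of float (longest path through it is 20).
The binding chain switches to R→Y→X→V = 7+4+5+8 = 24; finish 24 minutes.

24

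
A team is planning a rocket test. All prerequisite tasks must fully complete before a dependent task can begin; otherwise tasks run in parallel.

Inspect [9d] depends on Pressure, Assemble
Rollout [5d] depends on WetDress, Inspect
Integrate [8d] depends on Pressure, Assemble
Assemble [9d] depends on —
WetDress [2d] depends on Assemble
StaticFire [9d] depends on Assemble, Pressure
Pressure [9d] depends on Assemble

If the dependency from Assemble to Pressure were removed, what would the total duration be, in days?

Original critical path: Assemble→Pressure→Inspect→Rollout = 9+9+9+5 = 32 ⇒ 32 days.
Without Assemble→Pressure, Pressure's earliest start moves from 9 to 0.
After: Assemble→Inspect→Rollout = 9+9+5 = 23 → 23 days.

23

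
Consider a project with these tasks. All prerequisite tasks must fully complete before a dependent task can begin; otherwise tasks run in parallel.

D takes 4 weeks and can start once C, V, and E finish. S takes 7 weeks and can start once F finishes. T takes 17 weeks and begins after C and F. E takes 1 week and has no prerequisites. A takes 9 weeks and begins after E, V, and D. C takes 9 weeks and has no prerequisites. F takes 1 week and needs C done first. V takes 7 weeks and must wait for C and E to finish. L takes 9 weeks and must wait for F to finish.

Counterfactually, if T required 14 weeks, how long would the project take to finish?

29

As given, the longest chain is C→V→D→A = 9+7+4+9 = 29, so the finish is 29 weeks.
The longest path through T is only 27 weeks, so T has float 2.
The critical path is still C→V→D→A; finish is now 29 weeks.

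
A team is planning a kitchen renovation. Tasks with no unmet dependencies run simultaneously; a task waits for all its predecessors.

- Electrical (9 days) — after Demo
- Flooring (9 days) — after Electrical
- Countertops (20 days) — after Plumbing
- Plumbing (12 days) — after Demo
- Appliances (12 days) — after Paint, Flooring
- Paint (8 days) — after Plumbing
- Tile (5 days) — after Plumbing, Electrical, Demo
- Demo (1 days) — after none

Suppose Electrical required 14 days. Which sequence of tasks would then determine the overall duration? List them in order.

Demo, Electrical, Flooring, Appliances

As given, the longest chain is Demo→Plumbing→Countertops = 1+12+20 = 33, so the finish is 33 days.
Electrical is off the critical path — its longest chain is 31 days, giving 2 of slack.
New critical path: Demo→Electrical→Flooring→Appliances = 1+14+9+12 = 36 ⇒ 36 days.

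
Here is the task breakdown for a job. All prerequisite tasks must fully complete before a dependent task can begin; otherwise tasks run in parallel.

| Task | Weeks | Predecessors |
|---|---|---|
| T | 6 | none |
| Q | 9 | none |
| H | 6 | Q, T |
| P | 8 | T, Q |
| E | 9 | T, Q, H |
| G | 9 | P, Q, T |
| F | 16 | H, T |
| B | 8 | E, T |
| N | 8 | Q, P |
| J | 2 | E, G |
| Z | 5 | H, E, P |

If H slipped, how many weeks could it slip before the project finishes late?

0

The longest chain is Q→H→E→B = 9+6+9+8 = 32; overall finish 32 weeks.
Longest path through H: 32 weeks (earliest finish 15, latest finish 15).
So H can slip 15 − 15 = 0 weeks.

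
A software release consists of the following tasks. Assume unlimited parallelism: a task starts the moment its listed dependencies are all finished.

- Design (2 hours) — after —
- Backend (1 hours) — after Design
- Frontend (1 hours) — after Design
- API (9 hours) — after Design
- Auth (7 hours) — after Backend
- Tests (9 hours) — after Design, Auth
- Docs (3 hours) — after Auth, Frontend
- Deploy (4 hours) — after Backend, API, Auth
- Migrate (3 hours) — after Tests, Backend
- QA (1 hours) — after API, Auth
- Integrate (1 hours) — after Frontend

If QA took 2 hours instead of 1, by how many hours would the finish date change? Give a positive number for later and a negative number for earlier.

0

As given, the longest chain is Design→Backend→Auth→Tests→Migrate = 2+1+7+9+3 = 22, so the finish is 22 hours.
The longest path through QA is only 12 hours, so QA has float 10.
No other chain overtakes it, so the finish is 22 hours.
Change in finish: 22 − 22 = +0 hours.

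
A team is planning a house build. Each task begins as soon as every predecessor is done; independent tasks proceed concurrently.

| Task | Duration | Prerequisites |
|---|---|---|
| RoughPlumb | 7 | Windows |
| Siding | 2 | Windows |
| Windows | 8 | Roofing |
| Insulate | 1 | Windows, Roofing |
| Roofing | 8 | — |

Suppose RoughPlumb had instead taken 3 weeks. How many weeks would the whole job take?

19

Actual critical path: Roofing→Windows→RoughPlumb = 8+8+7 = 23 ⇒ 23 weeks.
RoughPlumb is on the critical path; changing it to 3 makes that path 19 weeks.
No other chain overtakes it, so the finish is 19 weeks.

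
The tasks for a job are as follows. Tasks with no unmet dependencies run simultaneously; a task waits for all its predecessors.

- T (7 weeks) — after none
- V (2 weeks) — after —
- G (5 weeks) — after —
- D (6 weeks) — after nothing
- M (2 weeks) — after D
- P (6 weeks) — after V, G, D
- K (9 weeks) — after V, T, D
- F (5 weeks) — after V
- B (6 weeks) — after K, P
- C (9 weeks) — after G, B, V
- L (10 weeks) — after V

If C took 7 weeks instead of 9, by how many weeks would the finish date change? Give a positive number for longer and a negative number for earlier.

Baseline: T→K→B→C = 7+9+6+9 = 31 → 31 weeks.
C is on the critical path; changing it to 7 makes that path 29 weeks.
The critical path is still T→K→B→C; finish is now 29 weeks.
Change in finish: 29 − 31 = -2 weeks.

-2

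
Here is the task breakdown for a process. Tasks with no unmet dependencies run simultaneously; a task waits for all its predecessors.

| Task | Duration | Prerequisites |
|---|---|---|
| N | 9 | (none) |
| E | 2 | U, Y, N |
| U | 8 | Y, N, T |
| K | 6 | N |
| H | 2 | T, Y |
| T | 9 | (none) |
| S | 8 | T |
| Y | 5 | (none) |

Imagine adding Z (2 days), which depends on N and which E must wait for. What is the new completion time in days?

19

Originally the process takes 19 days.
With Z inserted, E now waits for max(U, Y, N, Z).
New critical path: N→U→E = 9+8+2 = 19 ⇒ 19 days.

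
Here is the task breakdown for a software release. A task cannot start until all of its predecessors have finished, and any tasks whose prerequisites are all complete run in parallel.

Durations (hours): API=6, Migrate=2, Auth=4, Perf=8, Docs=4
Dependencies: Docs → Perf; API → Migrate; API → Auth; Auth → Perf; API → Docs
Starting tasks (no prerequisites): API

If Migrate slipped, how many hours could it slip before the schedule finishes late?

10

The longest chain is API→Auth→Perf = 6+4+8 = 18; overall finish 18 hours.
The longest chain containing Migrate totals 8 hours.
Float = 18 − 8 = 10.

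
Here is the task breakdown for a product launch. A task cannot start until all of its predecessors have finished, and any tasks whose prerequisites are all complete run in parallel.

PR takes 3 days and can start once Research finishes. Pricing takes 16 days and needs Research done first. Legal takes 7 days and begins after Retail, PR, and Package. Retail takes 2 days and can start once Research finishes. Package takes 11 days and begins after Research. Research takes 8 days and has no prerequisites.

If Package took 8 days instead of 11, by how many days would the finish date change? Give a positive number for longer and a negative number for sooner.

The binding path is Research→Package→Legal = 8+11+7 = 26; finish at 26 days.
Package lies on that path, so at 8 days the path becomes 23 days.
New critical path: Research→Pricing = 8+16 = 24 ⇒ 24 days.
Change in finish: 24 − 26 = -2 days.

-2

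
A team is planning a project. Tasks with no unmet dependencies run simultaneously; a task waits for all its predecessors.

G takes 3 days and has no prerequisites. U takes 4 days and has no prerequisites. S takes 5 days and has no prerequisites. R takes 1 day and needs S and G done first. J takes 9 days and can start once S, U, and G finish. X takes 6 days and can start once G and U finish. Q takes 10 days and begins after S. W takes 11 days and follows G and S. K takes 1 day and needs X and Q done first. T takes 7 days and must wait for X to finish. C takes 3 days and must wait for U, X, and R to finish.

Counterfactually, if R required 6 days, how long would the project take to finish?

17

Baseline: U→X→T = 4+6+7 = 17 → 17 days.
R has 8 days of float (longest path through it is 9).
That remains the longest chain; total 17 days.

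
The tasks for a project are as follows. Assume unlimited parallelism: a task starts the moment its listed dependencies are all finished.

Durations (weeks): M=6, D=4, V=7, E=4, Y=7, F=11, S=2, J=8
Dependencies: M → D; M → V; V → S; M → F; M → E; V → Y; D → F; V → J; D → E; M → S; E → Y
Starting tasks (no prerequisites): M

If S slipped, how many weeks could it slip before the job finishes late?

M→D→E→Y = 6+4+4+7 = 21 sets the makespan at 21 weeks.
S finishes as early as 15 and must finish by 21.
Slack of S = 19 − 13 = 6 weeks.

6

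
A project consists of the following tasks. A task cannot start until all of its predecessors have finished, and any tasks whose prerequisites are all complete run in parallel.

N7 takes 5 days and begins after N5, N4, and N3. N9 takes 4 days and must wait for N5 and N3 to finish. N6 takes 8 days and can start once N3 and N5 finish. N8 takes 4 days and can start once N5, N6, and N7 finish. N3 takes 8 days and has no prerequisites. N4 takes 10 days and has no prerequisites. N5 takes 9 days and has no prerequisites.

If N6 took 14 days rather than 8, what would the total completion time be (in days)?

27

Actual critical path: N5→N6→N8 = 9+8+4 = 21 ⇒ 21 days.
Since N6 is critical, the +6 change carries straight to that chain (now 27 days).
No other chain overtakes it, so the finish is 27 days.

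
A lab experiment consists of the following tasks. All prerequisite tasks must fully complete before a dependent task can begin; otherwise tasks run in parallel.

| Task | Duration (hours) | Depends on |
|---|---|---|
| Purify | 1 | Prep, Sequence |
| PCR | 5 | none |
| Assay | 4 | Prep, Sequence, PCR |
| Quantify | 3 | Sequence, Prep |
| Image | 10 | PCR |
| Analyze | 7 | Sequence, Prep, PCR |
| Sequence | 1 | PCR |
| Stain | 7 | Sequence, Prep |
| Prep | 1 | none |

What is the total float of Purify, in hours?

PCR→Image = 5+10 = 15 sets the makespan at 15 hours.
Purify finishes as early as 7 and must finish by 15.
Slack of Purify = 14 − 6 = 8 hours.

8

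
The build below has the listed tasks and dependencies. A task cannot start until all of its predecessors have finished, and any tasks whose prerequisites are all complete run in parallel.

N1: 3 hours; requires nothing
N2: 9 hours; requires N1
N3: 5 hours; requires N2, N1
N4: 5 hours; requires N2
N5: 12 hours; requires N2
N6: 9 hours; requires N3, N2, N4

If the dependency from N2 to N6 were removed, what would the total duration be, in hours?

With the dependency in place, N1→N2→N3→N6 = 3+9+5+9 = 26 sets the finish at 26 hours.
Dropping N2→N6 doesn't change N6's earliest start (17); another predecessor still binds.
The longest chain is now N1→N2→N3→N6 = 3+9+5+9 = 26, so the project takes 26 hours.

26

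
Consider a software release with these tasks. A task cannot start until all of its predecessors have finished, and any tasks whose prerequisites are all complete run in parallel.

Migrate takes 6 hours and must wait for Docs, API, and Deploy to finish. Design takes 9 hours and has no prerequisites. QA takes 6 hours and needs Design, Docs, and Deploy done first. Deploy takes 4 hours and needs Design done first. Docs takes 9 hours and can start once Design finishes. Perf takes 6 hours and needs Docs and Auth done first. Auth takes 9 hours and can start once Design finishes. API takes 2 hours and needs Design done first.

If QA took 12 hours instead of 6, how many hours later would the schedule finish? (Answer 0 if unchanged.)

As given, the longest chain is Design→Docs→QA = 9+9+6 = 24, so the finish is 24 hours.
QA lies on that path, so at 12 hours the path becomes 30 hours.
That remains the longest chain; total 30 hours.
Change in finish: 30 − 24 = +6 hours.

6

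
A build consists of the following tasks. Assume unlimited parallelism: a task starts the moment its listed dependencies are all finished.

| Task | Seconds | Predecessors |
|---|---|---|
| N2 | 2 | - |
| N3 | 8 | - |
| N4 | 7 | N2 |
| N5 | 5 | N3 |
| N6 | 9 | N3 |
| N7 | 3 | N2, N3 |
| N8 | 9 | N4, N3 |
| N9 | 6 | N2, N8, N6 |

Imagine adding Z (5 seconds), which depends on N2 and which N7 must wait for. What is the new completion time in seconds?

Originally the plan takes 24 seconds.
With Z inserted, N7 now waits for max(N2, N3, Z).
New critical path: N2→N4→N8→N9 = 2+7+9+6 = 24 ⇒ 24 seconds.

24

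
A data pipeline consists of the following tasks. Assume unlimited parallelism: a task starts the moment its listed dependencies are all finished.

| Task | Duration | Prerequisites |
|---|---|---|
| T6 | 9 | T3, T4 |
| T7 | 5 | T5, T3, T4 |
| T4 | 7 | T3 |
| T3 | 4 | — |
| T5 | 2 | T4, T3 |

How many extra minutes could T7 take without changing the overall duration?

Critical path: T3→T4→T6 = 4+7+9 = 20, so the finish is 20 minutes.
Longest path through T7: 18 minutes (earliest finish 18, latest finish 20).
Float = 20 − 18 = 2.

2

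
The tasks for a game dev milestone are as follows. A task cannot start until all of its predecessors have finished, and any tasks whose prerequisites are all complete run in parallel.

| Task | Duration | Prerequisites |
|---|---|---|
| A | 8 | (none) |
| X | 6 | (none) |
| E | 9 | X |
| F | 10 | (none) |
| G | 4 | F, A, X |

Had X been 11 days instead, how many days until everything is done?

Actual critical path: X→E = 6+9 = 15 ⇒ 15 days.
X lies on that path, so at 11 days the path becomes 20 days.
No other chain overtakes it, so the finish is 20 days.

20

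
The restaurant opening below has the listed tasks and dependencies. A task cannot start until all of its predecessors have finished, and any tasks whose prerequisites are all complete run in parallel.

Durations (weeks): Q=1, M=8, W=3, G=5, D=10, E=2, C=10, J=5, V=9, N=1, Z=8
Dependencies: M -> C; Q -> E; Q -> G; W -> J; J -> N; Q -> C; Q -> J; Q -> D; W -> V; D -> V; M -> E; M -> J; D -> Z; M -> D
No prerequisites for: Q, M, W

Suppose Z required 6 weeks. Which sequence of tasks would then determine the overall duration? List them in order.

M, D, V

Actual critical path: M→D→V = 8+10+9 = 27 ⇒ 27 weeks.
The longest path through Z is only 26 weeks, so Z has float 1.
No other chain overtakes it, so the finish is 27 weeks.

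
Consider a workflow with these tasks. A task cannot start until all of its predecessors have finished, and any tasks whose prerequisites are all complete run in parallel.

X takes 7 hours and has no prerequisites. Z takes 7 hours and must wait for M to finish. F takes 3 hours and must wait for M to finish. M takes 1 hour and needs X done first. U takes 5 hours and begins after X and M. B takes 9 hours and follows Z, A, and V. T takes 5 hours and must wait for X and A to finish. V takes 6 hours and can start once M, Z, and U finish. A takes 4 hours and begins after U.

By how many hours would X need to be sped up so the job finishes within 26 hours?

Current finish: 30 hours; target: 26.
X is on every critical path, so each hour cut from X cuts the finish by one (this holds down to a finish of 24).
Need 30 − 26 = 4 hours off X → X becomes 3 hours, finish becomes 26.

4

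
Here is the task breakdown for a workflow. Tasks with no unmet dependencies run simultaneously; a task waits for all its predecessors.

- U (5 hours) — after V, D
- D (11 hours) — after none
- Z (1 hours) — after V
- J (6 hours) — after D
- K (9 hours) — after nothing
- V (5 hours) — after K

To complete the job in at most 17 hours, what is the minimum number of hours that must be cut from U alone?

Current finish: 19 hours; target: 17.
U is on every critical path, so each hour cut from U cuts the finish by one (this holds down to a finish of 17).
Need 19 − 17 = 2 hours off U → U becomes 3 hours, finish becomes 17.

2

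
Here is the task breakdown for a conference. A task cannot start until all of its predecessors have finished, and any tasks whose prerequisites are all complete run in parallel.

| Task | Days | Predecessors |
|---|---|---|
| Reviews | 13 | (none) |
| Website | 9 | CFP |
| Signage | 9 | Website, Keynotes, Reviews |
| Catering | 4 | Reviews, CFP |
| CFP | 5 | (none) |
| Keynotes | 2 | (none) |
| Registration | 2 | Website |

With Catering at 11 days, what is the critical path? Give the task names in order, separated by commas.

Actual critical path: CFP→Website→Signage = 5+9+9 = 23 ⇒ 23 days.
Catering is off the critical path — its longest chain is 17 days, giving 6 of slack.
New critical path: Reviews→Catering = 13+11 = 24 ⇒ 24 days.

Reviews, Catering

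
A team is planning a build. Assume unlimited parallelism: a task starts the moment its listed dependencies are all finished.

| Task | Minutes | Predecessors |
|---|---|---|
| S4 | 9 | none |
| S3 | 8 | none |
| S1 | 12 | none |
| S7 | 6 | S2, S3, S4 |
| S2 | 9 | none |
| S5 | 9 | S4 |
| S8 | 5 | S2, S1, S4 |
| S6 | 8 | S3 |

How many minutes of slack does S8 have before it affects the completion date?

S4→S5 = 9+9 = 18 sets the makespan at 18 minutes.
The longest chain containing S8 totals 17 minutes.
Slack of S8 = 13 − 12 = 1 minute.

1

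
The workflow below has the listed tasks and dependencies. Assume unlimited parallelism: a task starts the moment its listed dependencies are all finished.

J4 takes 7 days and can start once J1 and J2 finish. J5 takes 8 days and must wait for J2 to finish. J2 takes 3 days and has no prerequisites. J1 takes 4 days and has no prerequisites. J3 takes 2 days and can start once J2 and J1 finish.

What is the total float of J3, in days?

5

The longest chain is J1→J4 = 4+7 = 11; overall finish 11 days.
J3 finishes as early as 6 and must finish by 11.
Float = 11 − 6 = 5.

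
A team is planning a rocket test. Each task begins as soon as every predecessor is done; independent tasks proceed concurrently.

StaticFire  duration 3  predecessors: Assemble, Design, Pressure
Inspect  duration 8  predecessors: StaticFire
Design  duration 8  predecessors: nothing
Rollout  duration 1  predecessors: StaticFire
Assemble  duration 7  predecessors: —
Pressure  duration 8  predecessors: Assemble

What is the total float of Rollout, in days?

7

Assemble→Pressure→StaticFire→Inspect = 7+8+3+8 = 26 sets the makespan at 26 days.
Rollout finishes as early as 19 and must finish by 26.
Slack of Rollout = 25 − 18 = 7 days.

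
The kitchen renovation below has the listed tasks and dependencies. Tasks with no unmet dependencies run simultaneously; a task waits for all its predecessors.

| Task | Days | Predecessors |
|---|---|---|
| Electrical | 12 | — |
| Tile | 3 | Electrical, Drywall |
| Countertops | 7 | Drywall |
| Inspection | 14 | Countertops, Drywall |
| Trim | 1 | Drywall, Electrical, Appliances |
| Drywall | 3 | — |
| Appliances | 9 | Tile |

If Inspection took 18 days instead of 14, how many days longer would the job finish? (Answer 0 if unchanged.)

3

As given, the longest chain is Electrical→Tile→Appliances→Trim = 12+3+9+1 = 25, so the finish is 25 days.
Inspection is off the critical path — its longest chain is 24 days, giving 1 of slack.
Now Drywall→Countertops→Inspection = 3+7+18 = 28 is longest, so the finish becomes 28 days.
Change in finish: 28 − 25 = +3 days.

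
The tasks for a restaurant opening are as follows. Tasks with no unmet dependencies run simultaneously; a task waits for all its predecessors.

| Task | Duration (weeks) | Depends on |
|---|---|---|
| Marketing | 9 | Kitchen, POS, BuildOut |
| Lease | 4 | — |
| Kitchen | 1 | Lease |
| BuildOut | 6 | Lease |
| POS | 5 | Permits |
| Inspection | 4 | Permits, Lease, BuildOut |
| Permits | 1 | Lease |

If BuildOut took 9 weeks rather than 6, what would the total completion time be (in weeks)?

The binding path is Lease→BuildOut→Marketing = 4+6+9 = 19; finish at 19 weeks.
Since BuildOut is critical, the +3 change carries straight to that chain (now 22 weeks).
That remains the longest chain; total 22 weeks.

22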